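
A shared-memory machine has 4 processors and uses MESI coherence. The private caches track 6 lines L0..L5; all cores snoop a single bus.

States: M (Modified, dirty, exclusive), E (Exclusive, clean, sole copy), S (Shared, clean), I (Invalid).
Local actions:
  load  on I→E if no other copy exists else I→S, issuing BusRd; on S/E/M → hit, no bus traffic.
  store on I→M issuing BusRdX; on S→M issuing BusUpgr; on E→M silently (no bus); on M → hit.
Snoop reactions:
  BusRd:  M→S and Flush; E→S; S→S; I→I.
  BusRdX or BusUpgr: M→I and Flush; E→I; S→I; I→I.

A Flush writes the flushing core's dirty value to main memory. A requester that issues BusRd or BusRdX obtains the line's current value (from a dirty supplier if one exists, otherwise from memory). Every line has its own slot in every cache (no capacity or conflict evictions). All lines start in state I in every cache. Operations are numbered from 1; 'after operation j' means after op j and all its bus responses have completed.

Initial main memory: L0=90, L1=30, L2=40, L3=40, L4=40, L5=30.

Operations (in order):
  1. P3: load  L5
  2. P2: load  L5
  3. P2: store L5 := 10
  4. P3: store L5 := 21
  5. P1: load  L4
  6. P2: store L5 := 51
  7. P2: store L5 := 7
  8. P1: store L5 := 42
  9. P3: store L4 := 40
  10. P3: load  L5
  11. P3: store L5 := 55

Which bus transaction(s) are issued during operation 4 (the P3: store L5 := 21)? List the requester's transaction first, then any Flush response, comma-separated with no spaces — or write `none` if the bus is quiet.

bus = BusRdX,Flush

1. P3: load  L5  bus=[BusRd]  L5: P0=I P1=I P2=I P3=E  mem[L5]=30
2. P2: load  L5  bus=[BusRd]  L5: P0=I P1=I P2=S P3=S  mem[L5]=30
3. P2: store L5 := 10  bus=[BusUpgr]  L5: P0=I P1=I P2=M P3=I  mem[L5]=30
4. P3: store L5 := 21  bus=[BusRdX,Flush]  L5: P0=I P1=I P2=I P3=M  mem[L5]=10
5. P1: load  L4  bus=[BusRd]  L4: P0=I P1=E P2=I P3=I  mem[L4]=40
6. P2: store L5 := 51  bus=[BusRdX,Flush]  L5: P0=I P1=I P2=M P3=I  mem[L5]=21
7. P2: store L5 := 7  bus=[-]  L5: P0=I P1=I P2=M P3=I  mem[L5]=21
8. P1: store L5 := 42  bus=[BusRdX,Flush]  L5: P0=I P1=M P2=I P3=I  mem[L5]=7
9. P3: store L4 := 40  bus=[BusRdX]  L4: P0=I P1=I P2=I P3=M  mem[L4]=40
10. P3: load  L5  bus=[BusRd,Flush]  L5: P0=I P1=S P2=I P3=S  mem[L5]=42
11. P3: store L5 := 55  bus=[BusUpgr]  L5: P0=I P1=I P2=I P3=M  mem[L5]=42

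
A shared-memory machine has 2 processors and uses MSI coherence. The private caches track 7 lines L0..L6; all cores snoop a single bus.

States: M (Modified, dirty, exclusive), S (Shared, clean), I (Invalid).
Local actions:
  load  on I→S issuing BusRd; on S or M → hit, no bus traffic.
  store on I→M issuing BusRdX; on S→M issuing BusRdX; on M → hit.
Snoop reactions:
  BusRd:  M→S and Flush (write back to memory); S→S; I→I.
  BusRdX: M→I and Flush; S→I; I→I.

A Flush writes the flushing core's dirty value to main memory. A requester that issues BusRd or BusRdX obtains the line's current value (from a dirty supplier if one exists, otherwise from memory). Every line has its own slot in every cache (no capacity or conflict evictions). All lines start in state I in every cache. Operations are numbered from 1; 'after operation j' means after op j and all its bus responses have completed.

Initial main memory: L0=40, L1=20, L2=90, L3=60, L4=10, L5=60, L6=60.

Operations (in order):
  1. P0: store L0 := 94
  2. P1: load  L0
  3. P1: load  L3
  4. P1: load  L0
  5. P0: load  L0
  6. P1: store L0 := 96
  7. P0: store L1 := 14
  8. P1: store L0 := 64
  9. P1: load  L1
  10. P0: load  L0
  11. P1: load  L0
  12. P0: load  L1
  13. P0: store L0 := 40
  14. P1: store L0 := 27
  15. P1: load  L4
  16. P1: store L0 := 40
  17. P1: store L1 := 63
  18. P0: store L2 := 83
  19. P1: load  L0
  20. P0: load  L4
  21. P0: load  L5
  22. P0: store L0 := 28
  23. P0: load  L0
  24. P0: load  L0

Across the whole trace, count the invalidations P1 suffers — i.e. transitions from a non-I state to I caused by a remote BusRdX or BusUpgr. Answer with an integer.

invalidations = 2

step 1: P0: store L0 := 94  ⟶  MI  (L0)  txn=BusRdX  M[L0]=40
step 2: P1: load  L0  ⟶  SS  (L0)  txn=BusRd+Flush  M[L0]=94
step 3: P1: load  L3  ⟶  IS  (L3)  txn=BusRd  M[L3]=60
step 4: P1: load  L0  ⟶  SS  (L0)  txn=∅  M[L0]=94
step 5: P0: load  L0  ⟶  SS  (L0)  txn=∅  M[L0]=94
step 6: P1: store L0 := 96  ⟶  IM  (L0)  txn=BusRdX  M[L0]=94
step 7: P0: store L1 := 14  ⟶  MI  (L1)  txn=BusRdX  M[L1]=20
step 8: P1: store L0 := 64  ⟶  IM  (L0)  txn=∅  M[L0]=94
step 9: P1: load  L1  ⟶  SS  (L1)  txn=BusRd+Flush  M[L1]=14
step 10: P0: load  L0  ⟶  SS  (L0)  txn=BusRd+Flush  M[L0]=64
step 11: P1: load  L0  ⟶  SS  (L0)  txn=∅  M[L0]=64
step 12: P0: load  L1  ⟶  SS  (L1)  txn=∅  M[L1]=14
step 13: P0: store L0 := 40  ⟶  MI  (L0)  txn=BusRdX  M[L0]=64
step 14: P1: store L0 := 27  ⟶  IM  (L0)  txn=BusRdX+Flush  M[L0]=40
step 15: P1: load  L4  ⟶  IS  (L4)  txn=BusRd  M[L4]=10
step 16: P1: store L0 := 40  ⟶  IM  (L0)  txn=∅  M[L0]=40
step 17: P1: store L1 := 63  ⟶  IM  (L1)  txn=BusRdX  M[L1]=14
step 18: P0: store L2 := 83  ⟶  MI  (L2)  txn=BusRdX  M[L2]=90
step 19: P1: load  L0  ⟶  IM  (L0)  txn=∅  M[L0]=40
step 20: P0: load  L4  ⟶  SS  (L4)  txn=BusRd  M[L4]=10
step 21: P0: load  L5  ⟶  SI  (L5)  txn=BusRd  M[L5]=60
step 22: P0: store L0 := 28  ⟶  MI  (L0)  txn=BusRdX+Flush  M[L0]=40
step 23: P0: load  L0  ⟶  MI  (L0)  txn=∅  M[L0]=40
step 24: P0: load  L0  ⟶  MI  (L0)  txn=∅  M[L0]=40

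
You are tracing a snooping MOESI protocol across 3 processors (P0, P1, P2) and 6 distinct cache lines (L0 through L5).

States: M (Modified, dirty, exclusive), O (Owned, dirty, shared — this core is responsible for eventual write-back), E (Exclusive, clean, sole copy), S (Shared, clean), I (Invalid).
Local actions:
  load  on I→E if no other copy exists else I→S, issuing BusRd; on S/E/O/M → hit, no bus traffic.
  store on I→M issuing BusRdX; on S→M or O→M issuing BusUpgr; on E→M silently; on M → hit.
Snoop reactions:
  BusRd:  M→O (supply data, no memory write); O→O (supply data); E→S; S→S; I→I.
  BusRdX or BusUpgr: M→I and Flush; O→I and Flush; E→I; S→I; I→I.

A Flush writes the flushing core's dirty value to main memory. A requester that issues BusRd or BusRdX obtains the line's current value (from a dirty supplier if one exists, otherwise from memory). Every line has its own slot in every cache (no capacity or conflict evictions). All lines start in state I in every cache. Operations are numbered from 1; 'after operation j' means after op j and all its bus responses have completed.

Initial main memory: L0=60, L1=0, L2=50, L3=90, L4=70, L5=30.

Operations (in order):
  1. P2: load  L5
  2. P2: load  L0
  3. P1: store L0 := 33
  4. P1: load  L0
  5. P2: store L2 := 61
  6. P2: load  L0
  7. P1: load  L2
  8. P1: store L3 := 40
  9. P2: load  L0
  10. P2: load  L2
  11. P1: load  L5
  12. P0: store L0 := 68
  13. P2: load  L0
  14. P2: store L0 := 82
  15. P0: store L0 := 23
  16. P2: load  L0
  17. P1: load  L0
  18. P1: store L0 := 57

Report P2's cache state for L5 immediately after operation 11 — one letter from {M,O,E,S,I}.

[1] P2: load  L5 | P0:I, P1:I, P2:E(30) | bus: BusRd
[2] P2: load  L0 | P0:I, P1:I, P2:E(60) | bus: BusRd
[3] P1: store L0 := 33 | P0:I, P1:M(33), P2:I | bus: BusRdX
[4] P1: load  L0 | P0:I, P1:M(33), P2:I | bus: none
[5] P2: store L2 := 61 | P0:I, P1:I, P2:M(61) | bus: BusRdX
[6] P2: load  L0 | P0:I, P1:O(33), P2:S(33) | bus: BusRd
[7] P1: load  L2 | P0:I, P1:S(61), P2:O(61) | bus: BusRd
[8] P1: store L3 := 40 | P0:I, P1:M(40), P2:I | bus: BusRdX
[9] P2: load  L0 | P0:I, P1:O(33), P2:S(33) | bus: none
[10] P2: load  L2 | P0:I, P1:S(61), P2:O(61) | bus: none
[11] P1: load  L5 | P0:I, P1:S(30), P2:S(30) | bus: BusRd
[12] P0: store L0 := 68 | P0:M(68), P1:I, P2:I | bus: BusRdX,Flush
[13] P2: load  L0 | P0:O(68), P1:I, P2:S(68) | bus: BusRd
[14] P2: store L0 := 82 | P0:I, P1:I, P2:M(82) | bus: BusUpgr,Flush
[15] P0: store L0 := 23 | P0:M(23), P1:I, P2:I | bus: BusRdX,Flush
[16] P2: load  L0 | P0:O(23), P1:I, P2:S(23) | bus: BusRd
[17] P1: load  L0 | P0:O(23), P1:S(23), P2:S(23) | bus: BusRd
[18] P1: store L0 := 57 | P0:I, P1:M(57), P2:I | bus: BusUpgr,Flush

state = S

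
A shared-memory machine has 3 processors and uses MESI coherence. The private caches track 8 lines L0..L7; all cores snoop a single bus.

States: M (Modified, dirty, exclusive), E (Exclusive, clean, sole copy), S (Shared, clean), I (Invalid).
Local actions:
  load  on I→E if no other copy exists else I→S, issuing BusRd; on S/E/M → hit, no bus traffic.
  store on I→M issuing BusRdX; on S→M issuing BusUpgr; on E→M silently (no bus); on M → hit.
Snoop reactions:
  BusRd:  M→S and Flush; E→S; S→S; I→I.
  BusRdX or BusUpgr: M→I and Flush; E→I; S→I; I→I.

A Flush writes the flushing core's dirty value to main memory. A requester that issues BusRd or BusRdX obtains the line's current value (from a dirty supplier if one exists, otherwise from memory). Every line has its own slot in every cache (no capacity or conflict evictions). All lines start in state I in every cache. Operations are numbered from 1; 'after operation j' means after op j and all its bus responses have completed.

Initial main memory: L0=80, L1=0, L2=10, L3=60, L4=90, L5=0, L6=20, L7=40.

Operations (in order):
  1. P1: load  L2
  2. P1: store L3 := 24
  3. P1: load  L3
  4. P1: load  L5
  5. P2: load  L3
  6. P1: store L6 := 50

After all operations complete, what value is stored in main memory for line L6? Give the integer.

step 1: P1: load  L2  ⟶  IEI  (L2)  txn=BusRd  M[L2]=10
step 2: P1: store L3 := 24  ⟶  IMI  (L3)  txn=BusRdX  M[L3]=60
step 3: P1: load  L3  ⟶  IMI  (L3)  txn=∅  M[L3]=60
step 4: P1: load  L5  ⟶  IEI  (L5)  txn=BusRd  M[L5]=0
step 5: P2: load  L3  ⟶  ISS  (L3)  txn=BusRd+Flush  M[L3]=24
step 6: P1: store L6 := 50  ⟶  IMI  (L6)  txn=BusRdX  M[L6]=20

memory[L6] = 20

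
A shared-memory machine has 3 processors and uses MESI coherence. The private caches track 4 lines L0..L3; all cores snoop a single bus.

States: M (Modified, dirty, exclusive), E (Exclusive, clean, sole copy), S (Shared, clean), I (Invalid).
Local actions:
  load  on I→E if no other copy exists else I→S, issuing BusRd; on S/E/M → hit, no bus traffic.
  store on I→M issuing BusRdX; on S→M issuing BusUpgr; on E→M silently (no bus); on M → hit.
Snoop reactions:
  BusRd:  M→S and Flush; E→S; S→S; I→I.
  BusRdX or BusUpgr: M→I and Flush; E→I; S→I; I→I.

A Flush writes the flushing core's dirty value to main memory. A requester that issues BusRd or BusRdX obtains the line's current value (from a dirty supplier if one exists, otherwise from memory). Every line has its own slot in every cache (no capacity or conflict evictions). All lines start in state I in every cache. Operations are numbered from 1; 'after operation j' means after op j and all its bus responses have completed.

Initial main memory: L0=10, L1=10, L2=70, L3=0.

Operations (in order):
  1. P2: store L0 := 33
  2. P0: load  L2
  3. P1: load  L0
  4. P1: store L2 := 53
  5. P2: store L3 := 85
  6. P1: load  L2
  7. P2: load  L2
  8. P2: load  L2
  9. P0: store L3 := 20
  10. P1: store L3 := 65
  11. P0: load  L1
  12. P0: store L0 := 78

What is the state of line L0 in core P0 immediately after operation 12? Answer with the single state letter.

  op1 P2: store L0 := 33 → I/I/M on L0; bus BusRdX; mem=10
  op2 P0: load  L2 → E/I/I on L2; bus BusRd; mem=70
  op3 P1: load  L0 → I/S/S on L0; bus BusRd Flush; mem=33
  op4 P1: store L2 := 53 → I/M/I on L2; bus BusRdX; mem=70
  op5 P2: store L3 := 85 → I/I/M on L3; bus BusRdX; mem=0
  op6 P1: load  L2 → I/M/I on L2; bus (none); mem=70
  op7 P2: load  L2 → I/S/S on L2; bus BusRd Flush; mem=53
  op8 P2: load  L2 → I/S/S on L2; bus (none); mem=53
  op9 P0: store L3 := 20 → M/I/I on L3; bus BusRdX Flush; mem=85
  op10 P1: store L3 := 65 → I/M/I on L3; bus BusRdX Flush; mem=20
  op11 P0: load  L1 → E/I/I on L1; bus BusRd; mem=10
  op12 P0: store L0 := 78 → M/I/I on L0; bus BusRdX; mem=33

state = M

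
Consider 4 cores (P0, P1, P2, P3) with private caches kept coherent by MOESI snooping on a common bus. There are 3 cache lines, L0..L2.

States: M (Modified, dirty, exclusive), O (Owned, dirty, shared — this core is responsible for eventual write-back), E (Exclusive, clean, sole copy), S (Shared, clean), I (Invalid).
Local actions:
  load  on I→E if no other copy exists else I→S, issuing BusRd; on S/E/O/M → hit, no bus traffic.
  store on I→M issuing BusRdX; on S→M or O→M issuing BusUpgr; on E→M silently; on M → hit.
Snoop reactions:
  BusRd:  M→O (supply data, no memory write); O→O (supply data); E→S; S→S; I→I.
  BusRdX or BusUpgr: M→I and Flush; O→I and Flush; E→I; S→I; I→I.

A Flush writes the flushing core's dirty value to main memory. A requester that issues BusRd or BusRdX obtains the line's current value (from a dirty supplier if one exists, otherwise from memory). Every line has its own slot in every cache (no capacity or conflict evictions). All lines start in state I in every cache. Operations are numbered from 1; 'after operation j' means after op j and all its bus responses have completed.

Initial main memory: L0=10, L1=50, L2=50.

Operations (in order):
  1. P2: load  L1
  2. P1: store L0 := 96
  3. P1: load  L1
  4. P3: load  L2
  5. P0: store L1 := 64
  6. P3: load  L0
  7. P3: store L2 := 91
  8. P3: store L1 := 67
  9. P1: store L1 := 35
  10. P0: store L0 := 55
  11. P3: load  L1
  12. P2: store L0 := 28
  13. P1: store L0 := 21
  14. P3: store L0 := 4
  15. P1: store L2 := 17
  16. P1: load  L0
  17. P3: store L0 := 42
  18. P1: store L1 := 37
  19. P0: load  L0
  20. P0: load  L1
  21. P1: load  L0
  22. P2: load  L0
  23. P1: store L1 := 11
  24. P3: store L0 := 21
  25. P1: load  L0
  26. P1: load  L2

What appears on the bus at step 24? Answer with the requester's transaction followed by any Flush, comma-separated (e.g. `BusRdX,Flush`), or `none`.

[1] P2: load  L1 | P0:I, P1:I, P2:E(50), P3:I | bus: BusRd
[2] P1: store L0 := 96 | P0:I, P1:M(96), P2:I, P3:I | bus: BusRdX
[3] P1: load  L1 | P0:I, P1:S(50), P2:S(50), P3:I | bus: BusRd
[4] P3: load  L2 | P0:I, P1:I, P2:I, P3:E(50) | bus: BusRd
[5] P0: store L1 := 64 | P0:M(64), P1:I, P2:I, P3:I | bus: BusRdX
[6] P3: load  L0 | P0:I, P1:O(96), P2:I, P3:S(96) | bus: BusRd
[7] P3: store L2 := 91 | P0:I, P1:I, P2:I, P3:M(91) | bus: none
[8] P3: store L1 := 67 | P0:I, P1:I, P2:I, P3:M(67) | bus: BusRdX,Flush
[9] P1: store L1 := 35 | P0:I, P1:M(35), P2:I, P3:I | bus: BusRdX,Flush
[10] P0: store L0 := 55 | P0:M(55), P1:I, P2:I, P3:I | bus: BusRdX,Flush
[11] P3: load  L1 | P0:I, P1:O(35), P2:I, P3:S(35) | bus: BusRd
[12] P2: store L0 := 28 | P0:I, P1:I, P2:M(28), P3:I | bus: BusRdX,Flush
[13] P1: store L0 := 21 | P0:I, P1:M(21), P2:I, P3:I | bus: BusRdX,Flush
[14] P3: store L0 := 4 | P0:I, P1:I, P2:I, P3:M(4) | bus: BusRdX,Flush
[15] P1: store L2 := 17 | P0:I, P1:M(17), P2:I, P3:I | bus: BusRdX,Flush
[16] P1: load  L0 | P0:I, P1:S(4), P2:I, P3:O(4) | bus: BusRd
[17] P3: store L0 := 42 | P0:I, P1:I, P2:I, P3:M(42) | bus: BusUpgr
[18] P1: store L1 := 37 | P0:I, P1:M(37), P2:I, P3:I | bus: BusUpgr
[19] P0: load  L0 | P0:S(42), P1:I, P2:I, P3:O(42) | bus: BusRd
[20] P0: load  L1 | P0:S(37), P1:O(37), P2:I, P3:I | bus: BusRd
[21] P1: load  L0 | P0:S(42), P1:S(42), P2:I, P3:O(42) | bus: BusRd
[22] P2: load  L0 | P0:S(42), P1:S(42), P2:S(42), P3:O(42) | bus: BusRd
[23] P1: store L1 := 11 | P0:I, P1:M(11), P2:I, P3:I | bus: BusUpgr
[24] P3: store L0 := 21 | P0:I, P1:I, P2:I, P3:M(21) | bus: BusUpgr
[25] P1: load  L0 | P0:I, P1:S(21), P2:I, P3:O(21) | bus: BusRd
[26] P1: load  L2 | P0:I, P1:M(17), P2:I, P3:I | bus: none

bus = BusUpgr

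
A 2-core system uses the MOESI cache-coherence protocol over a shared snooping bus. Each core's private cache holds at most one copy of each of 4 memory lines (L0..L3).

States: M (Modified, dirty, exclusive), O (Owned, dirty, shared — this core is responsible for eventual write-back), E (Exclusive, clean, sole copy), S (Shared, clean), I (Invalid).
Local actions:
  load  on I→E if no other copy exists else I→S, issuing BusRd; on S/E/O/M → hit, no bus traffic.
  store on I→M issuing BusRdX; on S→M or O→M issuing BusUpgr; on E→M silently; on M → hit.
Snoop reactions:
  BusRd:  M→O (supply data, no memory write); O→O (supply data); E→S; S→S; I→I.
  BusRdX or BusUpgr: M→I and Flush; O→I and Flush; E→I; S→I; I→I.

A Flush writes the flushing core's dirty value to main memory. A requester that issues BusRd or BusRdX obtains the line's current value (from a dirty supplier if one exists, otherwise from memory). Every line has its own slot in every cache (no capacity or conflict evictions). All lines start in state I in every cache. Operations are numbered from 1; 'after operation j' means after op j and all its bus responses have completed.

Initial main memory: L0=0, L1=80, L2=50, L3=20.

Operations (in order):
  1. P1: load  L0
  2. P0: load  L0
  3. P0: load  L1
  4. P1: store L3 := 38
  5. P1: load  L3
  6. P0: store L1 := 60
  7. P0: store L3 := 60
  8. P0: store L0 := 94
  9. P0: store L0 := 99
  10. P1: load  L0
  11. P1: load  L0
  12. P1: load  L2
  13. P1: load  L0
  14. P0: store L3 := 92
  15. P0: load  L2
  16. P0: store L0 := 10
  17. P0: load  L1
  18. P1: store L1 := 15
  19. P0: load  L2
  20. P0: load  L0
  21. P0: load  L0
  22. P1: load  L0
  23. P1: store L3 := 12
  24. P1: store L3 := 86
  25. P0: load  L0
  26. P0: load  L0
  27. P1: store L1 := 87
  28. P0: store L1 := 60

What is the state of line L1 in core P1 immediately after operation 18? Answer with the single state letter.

1. P1: load  L0  bus=[BusRd]  L0: P0=I P1=E  mem[L0]=0
2. P0: load  L0  bus=[BusRd]  L0: P0=S P1=S  mem[L0]=0
3. P0: load  L1  bus=[BusRd]  L1: P0=E P1=I  mem[L1]=80
4. P1: store L3 := 38  bus=[BusRdX]  L3: P0=I P1=M  mem[L3]=20
5. P1: load  L3  bus=[-]  L3: P0=I P1=M  mem[L3]=20
6. P0: store L1 := 60  bus=[-]  L1: P0=M P1=I  mem[L1]=80
7. P0: store L3 := 60  bus=[BusRdX,Flush]  L3: P0=M P1=I  mem[L3]=38
8. P0: store L0 := 94  bus=[BusUpgr]  L0: P0=M P1=I  mem[L0]=0
9. P0: store L0 := 99  bus=[-]  L0: P0=M P1=I  mem[L0]=0
10. P1: load  L0  bus=[BusRd]  L0: P0=O P1=S  mem[L0]=0
11. P1: load  L0  bus=[-]  L0: P0=O P1=S  mem[L0]=0
12. P1: load  L2  bus=[BusRd]  L2: P0=I P1=E  mem[L2]=50
13. P1: load  L0  bus=[-]  L0: P0=O P1=S  mem[L0]=0
14. P0: store L3 := 92  bus=[-]  L3: P0=M P1=I  mem[L3]=38
15. P0: load  L2  bus=[BusRd]  L2: P0=S P1=S  mem[L2]=50
16. P0: store L0 := 10  bus=[BusUpgr]  L0: P0=M P1=I  mem[L0]=0
17. P0: load  L1  bus=[-]  L1: P0=M P1=I  mem[L1]=80
18. P1: store L1 := 15  bus=[BusRdX,Flush]  L1: P0=I P1=M  mem[L1]=60
19. P0: load  L2  bus=[-]  L2: P0=S P1=S  mem[L2]=50
20. P0: load  L0  bus=[-]  L0: P0=M P1=I  mem[L0]=0
21. P0: load  L0  bus=[-]  L0: P0=M P1=I  mem[L0]=0
22. P1: load  L0  bus=[BusRd]  L0: P0=O P1=S  mem[L0]=0
23. P1: store L3 := 12  bus=[BusRdX,Flush]  L3: P0=I P1=M  mem[L3]=92
24. P1: store L3 := 86  bus=[-]  L3: P0=I P1=M  mem[L3]=92
25. P0: load  L0  bus=[-]  L0: P0=O P1=S  mem[L0]=0
26. P0: load  L0  bus=[-]  L0: P0=O P1=S  mem[L0]=0
27. P1: store L1 := 87  bus=[-]  L1: P0=I P1=M  mem[L1]=60
28. P0: store L1 := 60  bus=[BusRdX,Flush]  L1: P0=M P1=I  mem[L1]=87

state = M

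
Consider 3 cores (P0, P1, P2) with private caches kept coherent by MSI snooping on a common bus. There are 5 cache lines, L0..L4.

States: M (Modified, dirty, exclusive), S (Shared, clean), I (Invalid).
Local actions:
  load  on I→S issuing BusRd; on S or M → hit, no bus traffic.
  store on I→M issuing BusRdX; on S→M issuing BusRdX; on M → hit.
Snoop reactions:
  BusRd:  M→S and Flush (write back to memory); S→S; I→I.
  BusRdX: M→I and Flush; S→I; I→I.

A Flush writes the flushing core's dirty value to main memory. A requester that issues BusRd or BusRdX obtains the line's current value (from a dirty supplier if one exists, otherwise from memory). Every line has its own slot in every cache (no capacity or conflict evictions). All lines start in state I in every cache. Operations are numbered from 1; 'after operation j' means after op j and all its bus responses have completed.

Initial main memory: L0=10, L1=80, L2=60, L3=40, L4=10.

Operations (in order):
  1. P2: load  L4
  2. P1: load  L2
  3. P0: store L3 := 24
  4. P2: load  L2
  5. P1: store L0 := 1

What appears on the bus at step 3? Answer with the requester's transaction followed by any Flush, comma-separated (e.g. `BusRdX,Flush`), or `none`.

bus = BusRdX

1. P2: load  L4  bus=[BusRd]  L4: P0=I P1=I P2=S  mem[L4]=10
2. P1: load  L2  bus=[BusRd]  L2: P0=I P1=S P2=I  mem[L2]=60
3. P0: store L3 := 24  bus=[BusRdX]  L3: P0=M P1=I P2=I  mem[L3]=40
4. P2: load  L2  bus=[BusRd]  L2: P0=I P1=S P2=S  mem[L2]=60
5. P1: store L0 := 1  bus=[BusRdX]  L0: P0=I P1=M P2=I  mem[L0]=10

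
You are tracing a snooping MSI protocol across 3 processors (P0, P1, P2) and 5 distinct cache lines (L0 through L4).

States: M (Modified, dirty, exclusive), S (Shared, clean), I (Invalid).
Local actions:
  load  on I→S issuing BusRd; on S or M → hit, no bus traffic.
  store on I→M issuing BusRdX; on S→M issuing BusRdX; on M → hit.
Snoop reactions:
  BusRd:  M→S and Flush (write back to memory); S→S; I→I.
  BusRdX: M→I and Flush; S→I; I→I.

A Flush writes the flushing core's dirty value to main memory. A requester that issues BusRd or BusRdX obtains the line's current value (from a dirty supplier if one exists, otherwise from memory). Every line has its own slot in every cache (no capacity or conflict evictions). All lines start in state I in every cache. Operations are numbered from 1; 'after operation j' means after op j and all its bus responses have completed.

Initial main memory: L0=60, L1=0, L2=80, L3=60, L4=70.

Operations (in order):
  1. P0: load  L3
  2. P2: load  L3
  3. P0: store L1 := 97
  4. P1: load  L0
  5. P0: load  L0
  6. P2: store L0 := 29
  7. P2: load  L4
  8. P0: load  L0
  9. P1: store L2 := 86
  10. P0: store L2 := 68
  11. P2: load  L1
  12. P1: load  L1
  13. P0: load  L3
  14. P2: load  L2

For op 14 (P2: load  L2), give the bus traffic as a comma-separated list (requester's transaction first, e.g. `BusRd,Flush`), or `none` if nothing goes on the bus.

[1] P0: load  L3 | P0:S(60), P1:I, P2:I | bus: BusRd
[2] P2: load  L3 | P0:S(60), P1:I, P2:S(60) | bus: BusRd
[3] P0: store L1 := 97 | P0:M(97), P1:I, P2:I | bus: BusRdX
[4] P1: load  L0 | P0:I, P1:S(60), P2:I | bus: BusRd
[5] P0: load  L0 | P0:S(60), P1:S(60), P2:I | bus: BusRd
[6] P2: store L0 := 29 | P0:I, P1:I, P2:M(29) | bus: BusRdX
[7] P2: load  L4 | P0:I, P1:I, P2:S(70) | bus: BusRd
[8] P0: load  L0 | P0:S(29), P1:I, P2:S(29) | bus: BusRd,Flush
[9] P1: store L2 := 86 | P0:I, P1:M(86), P2:I | bus: BusRdX
[10] P0: store L2 := 68 | P0:M(68), P1:I, P2:I | bus: BusRdX,Flush
[11] P2: load  L1 | P0:S(97), P1:I, P2:S(97) | bus: BusRd,Flush
[12] P1: load  L1 | P0:S(97), P1:S(97), P2:S(97) | bus: BusRd
[13] P0: load  L3 | P0:S(60), P1:I, P2:S(60) | bus: none
[14] P2: load  L2 | P0:S(68), P1:I, P2:S(68) | bus: BusRd,Flush

bus = BusRd,Flush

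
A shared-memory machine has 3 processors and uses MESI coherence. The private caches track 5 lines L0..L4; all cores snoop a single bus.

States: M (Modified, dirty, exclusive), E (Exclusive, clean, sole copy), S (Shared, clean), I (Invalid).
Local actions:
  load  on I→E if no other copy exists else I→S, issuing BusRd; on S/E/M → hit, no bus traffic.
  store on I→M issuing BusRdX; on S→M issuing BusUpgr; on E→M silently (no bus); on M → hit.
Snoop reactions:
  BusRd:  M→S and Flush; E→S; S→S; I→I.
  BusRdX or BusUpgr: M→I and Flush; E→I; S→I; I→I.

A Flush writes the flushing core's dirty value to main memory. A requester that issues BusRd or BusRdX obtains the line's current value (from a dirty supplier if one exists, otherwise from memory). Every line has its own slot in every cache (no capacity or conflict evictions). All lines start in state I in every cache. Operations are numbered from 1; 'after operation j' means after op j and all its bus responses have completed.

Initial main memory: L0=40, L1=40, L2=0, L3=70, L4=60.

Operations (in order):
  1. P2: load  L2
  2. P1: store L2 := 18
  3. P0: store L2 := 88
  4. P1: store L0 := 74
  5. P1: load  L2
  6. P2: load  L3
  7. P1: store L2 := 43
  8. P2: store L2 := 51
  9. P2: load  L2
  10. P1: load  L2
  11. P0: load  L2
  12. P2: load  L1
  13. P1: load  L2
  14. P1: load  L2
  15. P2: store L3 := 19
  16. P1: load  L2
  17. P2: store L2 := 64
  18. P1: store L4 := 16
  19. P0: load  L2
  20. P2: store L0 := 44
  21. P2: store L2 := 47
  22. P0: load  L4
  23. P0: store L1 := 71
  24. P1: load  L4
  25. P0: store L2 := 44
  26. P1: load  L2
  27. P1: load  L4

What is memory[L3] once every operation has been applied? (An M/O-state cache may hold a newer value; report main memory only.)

memory[L3] = 70

[1] P2: load  L2 | P0:I, P1:I, P2:E(0) | bus: BusRd
[2] P1: store L2 := 18 | P0:I, P1:M(18), P2:I | bus: BusRdX
[3] P0: store L2 := 88 | P0:M(88), P1:I, P2:I | bus: BusRdX,Flush
[4] P1: store L0 := 74 | P0:I, P1:M(74), P2:I | bus: BusRdX
[5] P1: load  L2 | P0:S(88), P1:S(88), P2:I | bus: BusRd,Flush
[6] P2: load  L3 | P0:I, P1:I, P2:E(70) | bus: BusRd
[7] P1: store L2 := 43 | P0:I, P1:M(43), P2:I | bus: BusUpgr
[8] P2: store L2 := 51 | P0:I, P1:I, P2:M(51) | bus: BusRdX,Flush
[9] P2: load  L2 | P0:I, P1:I, P2:M(51) | bus: none
[10] P1: load  L2 | P0:I, P1:S(51), P2:S(51) | bus: BusRd,Flush
[11] P0: load  L2 | P0:S(51), P1:S(51), P2:S(51) | bus: BusRd
[12] P2: load  L1 | P0:I, P1:I, P2:E(40) | bus: BusRd
[13] P1: load  L2 | P0:S(51), P1:S(51), P2:S(51) | bus: none
[14] P1: load  L2 | P0:S(51), P1:S(51), P2:S(51) | bus: none
[15] P2: store L3 := 19 | P0:I, P1:I, P2:M(19) | bus: none
[16] P1: load  L2 | P0:S(51), P1:S(51), P2:S(51) | bus: none
[17] P2: store L2 := 64 | P0:I, P1:I, P2:M(64) | bus: BusUpgr
[18] P1: store L4 := 16 | P0:I, P1:M(16), P2:I | bus: BusRdX
[19] P0: load  L2 | P0:S(64), P1:I, P2:S(64) | bus: BusRd,Flush
[20] P2: store L0 := 44 | P0:I, P1:I, P2:M(44) | bus: BusRdX,Flush
[21] P2: store L2 := 47 | P0:I, P1:I, P2:M(47) | bus: BusUpgr
[22] P0: load  L4 | P0:S(16), P1:S(16), P2:I | bus: BusRd,Flush
[23] P0: store L1 := 71 | P0:M(71), P1:I, P2:I | bus: BusRdX
[24] P1: load  L4 | P0:S(16), P1:S(16), P2:I | bus: none
[25] P0: store L2 := 44 | P0:M(44), P1:I, P2:I | bus: BusRdX,Flush
[26] P1: load  L2 | P0:S(44), P1:S(44), P2:I | bus: BusRd,Flush
[27] P1: load  L4 | P0:S(16), P1:S(16), P2:I | bus: none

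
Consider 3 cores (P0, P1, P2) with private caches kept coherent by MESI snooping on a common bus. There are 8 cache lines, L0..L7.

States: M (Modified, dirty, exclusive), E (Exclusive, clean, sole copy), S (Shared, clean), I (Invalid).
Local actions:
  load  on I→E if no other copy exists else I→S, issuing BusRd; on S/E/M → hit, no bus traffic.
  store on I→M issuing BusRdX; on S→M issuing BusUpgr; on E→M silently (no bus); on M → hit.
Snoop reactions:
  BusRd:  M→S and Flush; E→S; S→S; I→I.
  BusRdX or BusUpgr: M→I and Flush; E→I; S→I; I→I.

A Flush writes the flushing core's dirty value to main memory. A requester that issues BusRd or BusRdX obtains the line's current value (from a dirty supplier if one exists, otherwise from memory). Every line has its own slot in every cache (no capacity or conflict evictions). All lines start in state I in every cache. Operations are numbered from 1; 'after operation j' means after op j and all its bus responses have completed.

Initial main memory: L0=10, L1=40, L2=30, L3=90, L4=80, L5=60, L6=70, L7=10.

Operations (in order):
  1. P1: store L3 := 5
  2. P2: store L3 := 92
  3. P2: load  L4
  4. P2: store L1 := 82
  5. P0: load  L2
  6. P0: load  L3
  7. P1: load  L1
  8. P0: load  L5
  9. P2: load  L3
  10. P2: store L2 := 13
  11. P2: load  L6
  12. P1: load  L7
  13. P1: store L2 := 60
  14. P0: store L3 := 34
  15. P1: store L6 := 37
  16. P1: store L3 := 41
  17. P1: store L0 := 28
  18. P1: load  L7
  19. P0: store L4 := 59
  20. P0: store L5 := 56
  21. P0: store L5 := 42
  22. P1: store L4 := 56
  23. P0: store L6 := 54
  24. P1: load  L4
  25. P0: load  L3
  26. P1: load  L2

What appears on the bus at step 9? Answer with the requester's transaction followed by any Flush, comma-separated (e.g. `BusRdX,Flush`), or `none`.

bus = none

  op1 P1: store L3 := 5 → I/M/I on L3; bus BusRdX; mem=90
  op2 P2: store L3 := 92 → I/I/M on L3; bus BusRdX Flush; mem=5
  op3 P2: load  L4 → I/I/E on L4; bus BusRd; mem=80
  op4 P2: store L1 := 82 → I/I/M on L1; bus BusRdX; mem=40
  op5 P0: load  L2 → E/I/I on L2; bus BusRd; mem=30
  op6 P0: load  L3 → S/I/S on L3; bus BusRd Flush; mem=92
  op7 P1: load  L1 → I/S/S on L1; bus BusRd Flush; mem=82
  op8 P0: load  L5 → E/I/I on L5; bus BusRd; mem=60
  op9 P2: load  L3 → S/I/S on L3; bus (none); mem=92
  op10 P2: store L2 := 13 → I/I/M on L2; bus BusRdX; mem=30
  op11 P2: load  L6 → I/I/E on L6; bus BusRd; mem=70
  op12 P1: load  L7 → I/E/I on L7; bus BusRd; mem=10
  op13 P1: store L2 := 60 → I/M/I on L2; bus BusRdX Flush; mem=13
  op14 P0: store L3 := 34 → M/I/I on L3; bus BusUpgr; mem=92
  op15 P1: store L6 := 37 → I/M/I on L6; bus BusRdX; mem=70
  op16 P1: store L3 := 41 → I/M/I on L3; bus BusRdX Flush; mem=34
  op17 P1: store L0 := 28 → I/M/I on L0; bus BusRdX; mem=10
  op18 P1: load  L7 → I/E/I on L7; bus (none); mem=10
  op19 P0: store L4 := 59 → M/I/I on L4; bus BusRdX; mem=80
  op20 P0: store L5 := 56 → M/I/I on L5; bus (none); mem=60
  op21 P0: store L5 := 42 → M/I/I on L5; bus (none); mem=60
  op22 P1: store L4 := 56 → I/M/I on L4; bus BusRdX Flush; mem=59
  op23 P0: store L6 := 54 → M/I/I on L6; bus BusRdX Flush; mem=37
  op24 P1: load  L4 → I/M/I on L4; bus (none); mem=59
  op25 P0: load  L3 → S/S/I on L3; bus BusRd Flush; mem=41
  op26 P1: load  L2 → I/M/I on L2; bus (none); mem=13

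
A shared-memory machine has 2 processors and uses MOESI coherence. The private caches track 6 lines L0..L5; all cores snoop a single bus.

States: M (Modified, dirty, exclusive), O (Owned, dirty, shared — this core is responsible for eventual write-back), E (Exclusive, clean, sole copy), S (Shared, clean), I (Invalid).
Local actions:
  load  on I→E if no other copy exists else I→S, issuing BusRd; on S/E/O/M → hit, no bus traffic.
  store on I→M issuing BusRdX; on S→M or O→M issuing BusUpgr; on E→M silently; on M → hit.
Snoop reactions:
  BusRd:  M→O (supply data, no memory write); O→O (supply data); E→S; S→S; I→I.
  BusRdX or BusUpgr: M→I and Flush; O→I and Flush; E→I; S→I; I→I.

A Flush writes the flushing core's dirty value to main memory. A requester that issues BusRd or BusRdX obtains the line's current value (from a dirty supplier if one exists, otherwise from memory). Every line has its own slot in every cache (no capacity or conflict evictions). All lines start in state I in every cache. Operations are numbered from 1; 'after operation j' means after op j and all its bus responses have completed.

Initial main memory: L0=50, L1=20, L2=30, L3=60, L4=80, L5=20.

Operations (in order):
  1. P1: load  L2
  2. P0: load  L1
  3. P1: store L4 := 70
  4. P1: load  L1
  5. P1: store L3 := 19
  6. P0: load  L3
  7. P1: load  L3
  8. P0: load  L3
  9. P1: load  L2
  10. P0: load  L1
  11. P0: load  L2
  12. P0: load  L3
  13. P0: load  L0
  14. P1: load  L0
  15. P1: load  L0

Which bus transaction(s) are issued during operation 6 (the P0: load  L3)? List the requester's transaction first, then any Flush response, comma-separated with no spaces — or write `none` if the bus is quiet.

bus = BusRd

[1] P1: load  L2 | P0:I, P1:E(30) | bus: BusRd
[2] P0: load  L1 | P0:E(20), P1:I | bus: BusRd
[3] P1: store L4 := 70 | P0:I, P1:M(70) | bus: BusRdX
[4] P1: load  L1 | P0:S(20), P1:S(20) | bus: BusRd
[5] P1: store L3 := 19 | P0:I, P1:M(19) | bus: BusRdX
[6] P0: load  L3 | P0:S(19), P1:O(19) | bus: BusRd
[7] P1: load  L3 | P0:S(19), P1:O(19) | bus: none
[8] P0: load  L3 | P0:S(19), P1:O(19) | bus: none
[9] P1: load  L2 | P0:I, P1:E(30) | bus: none
[10] P0: load  L1 | P0:S(20), P1:S(20) | bus: none
[11] P0: load  L2 | P0:S(30), P1:S(30) | bus: BusRd
[12] P0: load  L3 | P0:S(19), P1:O(19) | bus: none
[13] P0: load  L0 | P0:E(50), P1:I | bus: BusRd
[14] P1: load  L0 | P0:S(50), P1:S(50) | bus: BusRd
[15] P1: load  L0 | P0:S(50), P1:S(50) | bus: none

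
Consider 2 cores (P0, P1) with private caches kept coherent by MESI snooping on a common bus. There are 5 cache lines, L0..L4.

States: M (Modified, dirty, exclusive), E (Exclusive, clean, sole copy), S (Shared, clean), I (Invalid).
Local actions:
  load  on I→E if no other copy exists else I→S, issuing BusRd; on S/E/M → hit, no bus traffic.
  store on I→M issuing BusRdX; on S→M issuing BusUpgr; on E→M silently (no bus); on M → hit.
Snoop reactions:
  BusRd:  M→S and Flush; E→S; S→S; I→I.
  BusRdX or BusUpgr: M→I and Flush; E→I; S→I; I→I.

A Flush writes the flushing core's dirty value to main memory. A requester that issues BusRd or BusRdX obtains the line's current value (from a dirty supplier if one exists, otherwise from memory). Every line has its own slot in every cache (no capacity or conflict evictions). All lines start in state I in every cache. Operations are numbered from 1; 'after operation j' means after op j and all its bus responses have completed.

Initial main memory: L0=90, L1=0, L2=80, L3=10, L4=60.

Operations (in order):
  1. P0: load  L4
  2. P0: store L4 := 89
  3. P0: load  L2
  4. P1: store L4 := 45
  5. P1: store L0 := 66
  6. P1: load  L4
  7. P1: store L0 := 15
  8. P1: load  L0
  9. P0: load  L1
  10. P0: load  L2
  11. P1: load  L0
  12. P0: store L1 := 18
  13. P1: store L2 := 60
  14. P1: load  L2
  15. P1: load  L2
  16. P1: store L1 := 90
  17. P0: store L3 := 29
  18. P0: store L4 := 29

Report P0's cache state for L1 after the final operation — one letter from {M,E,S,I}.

  op1 P0: load  L4 → E/I on L4; bus BusRd; mem=60
  op2 P0: store L4 := 89 → M/I on L4; bus (none); mem=60
  op3 P0: load  L2 → E/I on L2; bus BusRd; mem=80
  op4 P1: store L4 := 45 → I/M on L4; bus BusRdX Flush; mem=89
  op5 P1: store L0 := 66 → I/M on L0; bus BusRdX; mem=90
  op6 P1: load  L4 → I/M on L4; bus (none); mem=89
  op7 P1: store L0 := 15 → I/M on L0; bus (none); mem=90
  op8 P1: load  L0 → I/M on L0; bus (none); mem=90
  op9 P0: load  L1 → E/I on L1; bus BusRd; mem=0
  op10 P0: load  L2 → E/I on L2; bus (none); mem=80
  op11 P1: load  L0 → I/M on L0; bus (none); mem=90
  op12 P0: store L1 := 18 → M/I on L1; bus (none); mem=0
  op13 P1: store L2 := 60 → I/M on L2; bus BusRdX; mem=80
  op14 P1: load  L2 → I/M on L2; bus (none); mem=80
  op15 P1: load  L2 → I/M on L2; bus (none); mem=80
  op16 P1: store L1 := 90 → I/M on L1; bus BusRdX Flush; mem=18
  op17 P0: store L3 := 29 → M/I on L3; bus BusRdX; mem=10
  op18 P0: store L4 := 29 → M/I on L4; bus BusRdX Flush; mem=45

state = I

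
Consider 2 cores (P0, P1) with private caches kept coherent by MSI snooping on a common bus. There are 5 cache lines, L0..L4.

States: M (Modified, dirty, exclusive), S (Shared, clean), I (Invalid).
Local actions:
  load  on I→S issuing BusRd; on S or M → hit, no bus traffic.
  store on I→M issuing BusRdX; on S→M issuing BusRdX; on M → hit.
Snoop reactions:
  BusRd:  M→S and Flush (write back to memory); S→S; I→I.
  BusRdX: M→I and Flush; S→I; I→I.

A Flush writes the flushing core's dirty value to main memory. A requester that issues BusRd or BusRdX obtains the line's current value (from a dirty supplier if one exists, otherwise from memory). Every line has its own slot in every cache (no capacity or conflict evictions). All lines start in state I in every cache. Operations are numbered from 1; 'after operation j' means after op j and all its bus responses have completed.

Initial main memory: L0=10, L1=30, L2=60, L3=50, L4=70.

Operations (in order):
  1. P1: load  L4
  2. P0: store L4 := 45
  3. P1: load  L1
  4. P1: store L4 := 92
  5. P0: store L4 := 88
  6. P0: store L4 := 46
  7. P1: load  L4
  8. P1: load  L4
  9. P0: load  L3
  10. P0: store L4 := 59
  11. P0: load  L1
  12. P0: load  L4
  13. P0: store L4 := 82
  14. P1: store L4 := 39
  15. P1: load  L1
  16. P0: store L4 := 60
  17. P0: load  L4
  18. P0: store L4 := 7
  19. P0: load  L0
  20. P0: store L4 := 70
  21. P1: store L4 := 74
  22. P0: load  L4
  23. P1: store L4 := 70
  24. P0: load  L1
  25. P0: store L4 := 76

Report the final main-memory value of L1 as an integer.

memory[L1] = 30

  op1 P1: load  L4 → I/S on L4; bus BusRd; mem=70
  op2 P0: store L4 := 45 → M/I on L4; bus BusRdX; mem=70
  op3 P1: load  L1 → I/S on L1; bus BusRd; mem=30
  op4 P1: store L4 := 92 → I/M on L4; bus BusRdX Flush; mem=45
  op5 P0: store L4 := 88 → M/I on L4; bus BusRdX Flush; mem=92
  op6 P0: store L4 := 46 → M/I on L4; bus (none); mem=92
  op7 P1: load  L4 → S/S on L4; bus BusRd Flush; mem=46
  op8 P1: load  L4 → S/S on L4; bus (none); mem=46
  op9 P0: load  L3 → S/I on L3; bus BusRd; mem=50
  op10 P0: store L4 := 59 → M/I on L4; bus BusRdX; mem=46
  op11 P0: load  L1 → S/S on L1; bus BusRd; mem=30
  op12 P0: load  L4 → M/I on L4; bus (none); mem=46
  op13 P0: store L4 := 82 → M/I on L4; bus (none); mem=46
  op14 P1: store L4 := 39 → I/M on L4; bus BusRdX Flush; mem=82
  op15 P1: load  L1 → S/S on L1; bus (none); mem=30
  op16 P0: store L4 := 60 → M/I on L4; bus BusRdX Flush; mem=39
  op17 P0: load  L4 → M/I on L4; bus (none); mem=39
  op18 P0: store L4 := 7 → M/I on L4; bus (none); mem=39
  op19 P0: load  L0 → S/I on L0; bus BusRd; mem=10
  op20 P0: store L4 := 70 → M/I on L4; bus (none); mem=39
  op21 P1: store L4 := 74 → I/M on L4; bus BusRdX Flush; mem=70
  op22 P0: load  L4 → S/S on L4; bus BusRd Flush; mem=74
  op23 P1: store L4 := 70 → I/M on L4; bus BusRdX; mem=74
  op24 P0: load  L1 → S/S on L1; bus (none); mem=30
  op25 P0: store L4 := 76 → M/I on L4; bus BusRdX Flush; mem=70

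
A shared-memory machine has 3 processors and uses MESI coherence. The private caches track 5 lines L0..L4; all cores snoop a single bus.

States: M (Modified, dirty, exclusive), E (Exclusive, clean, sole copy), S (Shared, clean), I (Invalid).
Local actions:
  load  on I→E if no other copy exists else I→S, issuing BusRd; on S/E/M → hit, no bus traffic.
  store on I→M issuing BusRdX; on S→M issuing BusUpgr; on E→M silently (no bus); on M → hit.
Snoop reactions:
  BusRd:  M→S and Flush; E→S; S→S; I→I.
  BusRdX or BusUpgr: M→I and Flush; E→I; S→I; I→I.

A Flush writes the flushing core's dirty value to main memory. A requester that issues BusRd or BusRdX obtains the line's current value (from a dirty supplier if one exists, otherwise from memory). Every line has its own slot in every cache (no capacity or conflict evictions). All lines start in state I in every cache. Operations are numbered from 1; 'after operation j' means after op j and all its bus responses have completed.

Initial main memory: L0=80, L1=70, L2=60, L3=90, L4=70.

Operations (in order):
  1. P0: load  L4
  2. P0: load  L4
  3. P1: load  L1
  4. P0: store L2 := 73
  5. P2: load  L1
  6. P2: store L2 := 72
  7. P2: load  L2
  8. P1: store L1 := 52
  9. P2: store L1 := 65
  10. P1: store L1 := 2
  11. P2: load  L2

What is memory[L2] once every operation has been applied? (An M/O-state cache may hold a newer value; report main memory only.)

memory[L2] = 73

[1] P0: load  L4 | P0:E(70), P1:I, P2:I | bus: BusRd
[2] P0: load  L4 | P0:E(70), P1:I, P2:I | bus: none
[3] P1: load  L1 | P0:I, P1:E(70), P2:I | bus: BusRd
[4] P0: store L2 := 73 | P0:M(73), P1:I, P2:I | bus: BusRdX
[5] P2: load  L1 | P0:I, P1:S(70), P2:S(70) | bus: BusRd
[6] P2: store L2 := 72 | P0:I, P1:I, P2:M(72) | bus: BusRdX,Flush
[7] P2: load  L2 | P0:I, P1:I, P2:M(72) | bus: none
[8] P1: store L1 := 52 | P0:I, P1:M(52), P2:I | bus: BusUpgr
[9] P2: store L1 := 65 | P0:I, P1:I, P2:M(65) | bus: BusRdX,Flush
[10] P1: store L1 := 2 | P0:I, P1:M(2), P2:I | bus: BusRdX,Flush
[11] P2: load  L2 | P0:I, P1:I, P2:M(72) | bus: none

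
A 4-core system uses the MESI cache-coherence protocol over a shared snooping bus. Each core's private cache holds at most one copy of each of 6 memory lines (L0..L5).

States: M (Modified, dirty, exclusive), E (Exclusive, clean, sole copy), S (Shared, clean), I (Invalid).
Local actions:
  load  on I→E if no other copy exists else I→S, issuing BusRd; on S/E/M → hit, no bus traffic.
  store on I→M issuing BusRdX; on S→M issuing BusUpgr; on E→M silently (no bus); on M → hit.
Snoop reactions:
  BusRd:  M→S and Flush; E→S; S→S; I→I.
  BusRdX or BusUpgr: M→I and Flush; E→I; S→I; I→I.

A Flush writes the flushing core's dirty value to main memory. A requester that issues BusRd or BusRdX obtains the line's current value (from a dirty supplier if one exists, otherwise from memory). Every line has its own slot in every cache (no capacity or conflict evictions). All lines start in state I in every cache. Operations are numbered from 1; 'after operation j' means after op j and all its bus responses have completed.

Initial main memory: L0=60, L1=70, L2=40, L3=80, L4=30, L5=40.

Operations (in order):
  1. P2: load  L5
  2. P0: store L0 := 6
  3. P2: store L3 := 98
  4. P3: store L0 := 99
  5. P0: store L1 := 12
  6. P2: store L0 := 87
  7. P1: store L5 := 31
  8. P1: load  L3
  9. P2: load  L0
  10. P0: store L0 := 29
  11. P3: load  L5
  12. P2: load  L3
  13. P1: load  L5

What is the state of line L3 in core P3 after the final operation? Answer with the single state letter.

state = I

[1] P2: load  L5 | P0:I, P1:I, P2:E(40), P3:I | bus: BusRd
[2] P0: store L0 := 6 | P0:M(6), P1:I, P2:I, P3:I | bus: BusRdX
[3] P2: store L3 := 98 | P0:I, P1:I, P2:M(98), P3:I | bus: BusRdX
[4] P3: store L0 := 99 | P0:I, P1:I, P2:I, P3:M(99) | bus: BusRdX,Flush
[5] P0: store L1 := 12 | P0:M(12), P1:I, P2:I, P3:I | bus: BusRdX
[6] P2: store L0 := 87 | P0:I, P1:I, P2:M(87), P3:I | bus: BusRdX,Flush
[7] P1: store L5 := 31 | P0:I, P1:M(31), P2:I, P3:I | bus: BusRdX
[8] P1: load  L3 | P0:I, P1:S(98), P2:S(98), P3:I | bus: BusRd,Flush
[9] P2: load  L0 | P0:I, P1:I, P2:M(87), P3:I | bus: none
[10] P0: store L0 := 29 | P0:M(29), P1:I, P2:I, P3:I | bus: BusRdX,Flush
[11] P3: load  L5 | P0:I, P1:S(31), P2:I, P3:S(31) | bus: BusRd,Flush
[12] P2: load  L3 | P0:I, P1:S(98), P2:S(98), P3:I | bus: none
[13] P1: load  L5 | P0:I, P1:S(31), P2:I, P3:S(31) | bus: none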